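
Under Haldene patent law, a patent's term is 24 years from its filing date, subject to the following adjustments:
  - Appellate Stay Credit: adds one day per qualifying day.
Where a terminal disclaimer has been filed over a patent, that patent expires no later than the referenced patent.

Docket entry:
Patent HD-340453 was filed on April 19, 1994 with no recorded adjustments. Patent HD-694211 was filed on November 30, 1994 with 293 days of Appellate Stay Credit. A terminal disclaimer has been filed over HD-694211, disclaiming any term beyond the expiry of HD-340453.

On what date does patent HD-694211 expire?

April 19, 2018

Natural term of HD-694211:
  Base: filing + 24 years → 30 November 2018.
  Appellate Stay Credit: +293 days → 19 September 2019.
Expiry of referenced patent HD-340453:
  Base: filing + 24 years → 19 April 2018.
Terminal disclaimer: HD-694211 expires on the earlier of 19 September 2019 and 19 April 2018.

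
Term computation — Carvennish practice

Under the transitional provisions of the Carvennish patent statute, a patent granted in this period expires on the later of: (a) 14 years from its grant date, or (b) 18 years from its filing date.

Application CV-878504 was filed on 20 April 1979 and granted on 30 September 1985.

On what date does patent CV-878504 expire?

(a) grant + 14 years → 30 September 1999.
(b) filing + 18 years → 20 April 1997.
Later of the two: 30 September 1999.

September 30, 1999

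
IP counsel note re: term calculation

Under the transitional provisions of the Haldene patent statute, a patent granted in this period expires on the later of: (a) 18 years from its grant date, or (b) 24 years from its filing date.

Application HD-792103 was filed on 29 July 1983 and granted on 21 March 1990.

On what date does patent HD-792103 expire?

(a) grant + 18 years → 21 March 2008.
(b) filing + 24 years → 29 July 2007.
Later of the two: 21 March 2008.

March 21, 2008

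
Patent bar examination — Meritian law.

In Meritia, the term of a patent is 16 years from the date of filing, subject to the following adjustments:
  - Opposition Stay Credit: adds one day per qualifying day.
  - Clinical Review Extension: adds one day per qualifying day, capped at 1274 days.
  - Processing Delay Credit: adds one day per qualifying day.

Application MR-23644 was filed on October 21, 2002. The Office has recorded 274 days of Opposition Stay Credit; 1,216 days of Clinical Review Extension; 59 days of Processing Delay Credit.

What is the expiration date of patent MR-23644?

Base term: filing date + 16 years → 21 October 2018.
Opposition Stay Credit: +274 days → 22 July 2019.
Clinical Review Extension: 1216 days (within the 1274-day cap) → +1216 days → 19 November 2022.
Processing Delay Credit: +59 days → 17 January 2023.

2023-01-17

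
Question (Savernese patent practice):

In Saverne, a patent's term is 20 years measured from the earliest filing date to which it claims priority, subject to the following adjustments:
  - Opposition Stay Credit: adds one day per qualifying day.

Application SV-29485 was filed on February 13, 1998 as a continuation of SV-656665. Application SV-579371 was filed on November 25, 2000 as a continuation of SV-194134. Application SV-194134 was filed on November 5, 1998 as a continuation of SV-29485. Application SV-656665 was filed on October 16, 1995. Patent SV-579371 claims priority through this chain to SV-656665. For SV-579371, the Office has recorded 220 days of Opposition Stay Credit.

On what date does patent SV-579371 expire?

Earliest priority filing: 16 October 1995.
Base term: 16 October 1995 + 20 years → 16 October 2015.
Opposition Stay Credit: +220 days → 23 May 2016.

2016-05-23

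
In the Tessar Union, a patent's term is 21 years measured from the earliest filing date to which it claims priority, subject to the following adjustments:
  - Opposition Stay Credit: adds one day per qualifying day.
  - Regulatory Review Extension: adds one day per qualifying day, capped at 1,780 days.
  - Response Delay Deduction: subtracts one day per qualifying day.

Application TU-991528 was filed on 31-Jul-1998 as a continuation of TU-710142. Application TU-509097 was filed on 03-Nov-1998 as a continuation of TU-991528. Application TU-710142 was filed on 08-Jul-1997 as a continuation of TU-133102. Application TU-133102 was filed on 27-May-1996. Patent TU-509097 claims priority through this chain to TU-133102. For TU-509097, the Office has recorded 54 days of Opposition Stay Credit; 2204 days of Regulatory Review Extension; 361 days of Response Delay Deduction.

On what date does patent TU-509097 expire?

June 8, 2021

Earliest priority filing: 27 May 1996.
Base term: 27 May 1996 + 21 years → 27 May 2017.
Opposition Stay Credit: +54 days → 20 July 2017.
Regulatory Review Extension: 2204 days claimed exceeds the 1780-day cap, so +1780 days → 4 June 2022.
Response Delay Deduction: −361 days → 8 June 2021.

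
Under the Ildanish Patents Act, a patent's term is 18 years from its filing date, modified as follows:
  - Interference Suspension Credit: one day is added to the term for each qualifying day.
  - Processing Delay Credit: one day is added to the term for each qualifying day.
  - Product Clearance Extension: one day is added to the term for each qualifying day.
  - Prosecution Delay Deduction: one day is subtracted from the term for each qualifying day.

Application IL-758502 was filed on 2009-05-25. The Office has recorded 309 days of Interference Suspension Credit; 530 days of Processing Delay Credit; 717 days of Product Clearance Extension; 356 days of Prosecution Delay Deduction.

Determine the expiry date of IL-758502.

2030-09-06

Base term: filing date + 18 years → 25 May 2027.
Interference Suspension Credit: +309 days → 29 March 2028.
Processing Delay Credit: +530 days → 10 September 2029.
Product Clearance Extension: +717 days → 28 August 2031.
Prosecution Delay Deduction: −356 days → 6 September 2030.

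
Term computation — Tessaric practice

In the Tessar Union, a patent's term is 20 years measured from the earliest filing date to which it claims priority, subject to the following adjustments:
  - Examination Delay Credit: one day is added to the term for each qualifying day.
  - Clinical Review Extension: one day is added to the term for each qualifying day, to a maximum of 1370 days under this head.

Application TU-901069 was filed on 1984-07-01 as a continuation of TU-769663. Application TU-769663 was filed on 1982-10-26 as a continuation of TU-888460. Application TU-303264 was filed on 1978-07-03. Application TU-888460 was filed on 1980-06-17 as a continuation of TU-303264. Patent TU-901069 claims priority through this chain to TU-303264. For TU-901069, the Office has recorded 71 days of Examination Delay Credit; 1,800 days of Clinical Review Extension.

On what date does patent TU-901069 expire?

June 13, 2002

Earliest priority filing: 3 July 1978.
Base term: 3 July 1978 + 20 years → 3 July 1998.
Examination Delay Credit: +71 days → 12 September 1998.
Clinical Review Extension: 1800 days claimed exceeds the 1370-day cap, so +1370 days → 13 June 2002.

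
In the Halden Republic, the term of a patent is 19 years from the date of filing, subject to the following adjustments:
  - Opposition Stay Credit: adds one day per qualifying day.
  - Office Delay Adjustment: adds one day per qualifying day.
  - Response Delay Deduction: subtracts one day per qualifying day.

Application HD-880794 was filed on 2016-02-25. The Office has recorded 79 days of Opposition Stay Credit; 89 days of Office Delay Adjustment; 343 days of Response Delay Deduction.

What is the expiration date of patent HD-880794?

Base term: filing date + 19 years → 25 February 2035.
Opposition Stay Credit: +79 days → 15 May 2035.
Office Delay Adjustment: +89 days → 12 August 2035.
Response Delay Deduction: −343 days → 3 September 2034.

2034-09-03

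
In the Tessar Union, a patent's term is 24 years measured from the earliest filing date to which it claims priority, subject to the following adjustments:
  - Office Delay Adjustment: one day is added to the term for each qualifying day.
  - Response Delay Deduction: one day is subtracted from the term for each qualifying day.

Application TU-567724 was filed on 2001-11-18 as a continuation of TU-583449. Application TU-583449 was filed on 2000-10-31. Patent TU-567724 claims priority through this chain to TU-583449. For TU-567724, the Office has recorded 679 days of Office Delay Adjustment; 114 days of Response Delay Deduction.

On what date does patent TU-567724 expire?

2026-05-19

Earliest priority filing: 31 October 2000.
Base term: 31 October 2000 + 24 years → 31 October 2024.
Office Delay Adjustment: +679 days → 10 September 2026.
Response Delay Deduction: −114 days → 19 May 2026.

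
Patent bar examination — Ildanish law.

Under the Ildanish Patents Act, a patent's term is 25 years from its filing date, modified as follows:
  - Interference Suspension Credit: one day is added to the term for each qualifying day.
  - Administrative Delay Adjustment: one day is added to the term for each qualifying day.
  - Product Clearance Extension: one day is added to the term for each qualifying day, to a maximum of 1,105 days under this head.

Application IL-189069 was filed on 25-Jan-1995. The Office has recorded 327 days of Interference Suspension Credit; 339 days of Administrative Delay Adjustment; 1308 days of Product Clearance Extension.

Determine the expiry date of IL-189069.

Base term: filing date + 25 years → 25 January 2020.
Interference Suspension Credit: +327 days → 17 December 2020.
Administrative Delay Adjustment: +339 days → 21 November 2021.
Product Clearance Extension: 1308 days claimed exceeds the 1105-day cap, so +1105 days → 30 November 2024.

2024-11-30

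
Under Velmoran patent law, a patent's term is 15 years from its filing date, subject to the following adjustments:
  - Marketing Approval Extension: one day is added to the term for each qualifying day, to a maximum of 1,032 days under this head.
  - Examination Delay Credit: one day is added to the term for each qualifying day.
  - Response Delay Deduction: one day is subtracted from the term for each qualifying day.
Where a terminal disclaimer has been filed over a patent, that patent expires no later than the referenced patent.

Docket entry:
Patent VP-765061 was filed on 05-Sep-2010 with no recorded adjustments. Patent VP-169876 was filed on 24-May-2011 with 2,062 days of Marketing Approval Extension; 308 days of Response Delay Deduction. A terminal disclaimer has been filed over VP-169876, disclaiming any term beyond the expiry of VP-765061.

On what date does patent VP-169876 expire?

Natural term of VP-169876:
  Base: filing + 15 years → 24 May 2026.
  Marketing Approval Extension: 2062 days claimed exceeds the 1032-day cap, so +1032 days → 21 March 2029.
  Response Delay Deduction: −308 days → 17 May 2028.
Expiry of referenced patent VP-765061:
  Base: filing + 15 years → 5 September 2025.
Terminal disclaimer: VP-169876 expires on the earlier of 17 May 2028 and 5 September 2025.

September 5, 2025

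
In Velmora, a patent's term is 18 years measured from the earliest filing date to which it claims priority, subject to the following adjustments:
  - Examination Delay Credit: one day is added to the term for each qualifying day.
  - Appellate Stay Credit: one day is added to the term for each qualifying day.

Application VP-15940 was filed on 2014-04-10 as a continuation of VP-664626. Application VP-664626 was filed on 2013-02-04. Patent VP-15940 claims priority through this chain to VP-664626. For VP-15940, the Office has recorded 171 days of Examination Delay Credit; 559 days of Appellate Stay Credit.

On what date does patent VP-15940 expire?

Earliest priority filing: 4 February 2013.
Base term: 4 February 2013 + 18 years → 4 February 2031.
Examination Delay Credit: +171 days → 25 July 2031.
Appellate Stay Credit: +559 days → 3 February 2033.

February 3, 2033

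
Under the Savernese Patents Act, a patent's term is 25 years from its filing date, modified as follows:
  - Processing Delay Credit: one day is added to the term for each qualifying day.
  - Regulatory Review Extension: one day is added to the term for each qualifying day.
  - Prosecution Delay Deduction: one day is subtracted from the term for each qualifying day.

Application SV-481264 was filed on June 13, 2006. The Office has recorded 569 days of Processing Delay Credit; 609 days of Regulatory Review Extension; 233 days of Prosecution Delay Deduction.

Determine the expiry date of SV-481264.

2034-01-13

Base term: filing date + 25 years → 13 June 2031.
Processing Delay Credit: +569 days → 2 January 2033.
Regulatory Review Extension: +609 days → 3 September 2034.
Prosecution Delay Deduction: −233 days → 13 January 2034.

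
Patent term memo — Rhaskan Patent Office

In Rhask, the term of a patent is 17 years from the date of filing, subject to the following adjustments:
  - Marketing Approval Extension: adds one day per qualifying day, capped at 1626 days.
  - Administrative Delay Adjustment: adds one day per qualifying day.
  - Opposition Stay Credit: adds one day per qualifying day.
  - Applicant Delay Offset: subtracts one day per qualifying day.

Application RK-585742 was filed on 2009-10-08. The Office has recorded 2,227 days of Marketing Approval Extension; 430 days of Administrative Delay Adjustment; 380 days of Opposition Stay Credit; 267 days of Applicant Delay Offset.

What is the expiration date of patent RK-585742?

Base term: filing date + 17 years → 8 October 2026.
Marketing Approval Extension: 2227 days claimed exceeds the 1626-day cap, so +1626 days → 22 March 2031.
Administrative Delay Adjustment: +430 days → 25 May 2032.
Opposition Stay Credit: +380 days → 9 June 2033.
Applicant Delay Offset: −267 days → 15 September 2032.

September 15, 2032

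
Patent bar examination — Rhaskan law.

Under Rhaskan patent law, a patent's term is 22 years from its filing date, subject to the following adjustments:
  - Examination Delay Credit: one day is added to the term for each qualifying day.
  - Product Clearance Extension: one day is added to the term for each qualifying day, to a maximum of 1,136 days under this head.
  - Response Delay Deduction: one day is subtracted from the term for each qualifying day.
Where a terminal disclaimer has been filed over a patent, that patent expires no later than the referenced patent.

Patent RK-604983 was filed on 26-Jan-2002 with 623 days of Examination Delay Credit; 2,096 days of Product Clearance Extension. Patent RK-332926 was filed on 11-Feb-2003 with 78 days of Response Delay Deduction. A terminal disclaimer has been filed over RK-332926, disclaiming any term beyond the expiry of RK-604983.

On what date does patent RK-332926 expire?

Natural term of RK-332926:
  Base: filing + 22 years → 11 February 2025.
  Response Delay Deduction: −78 days → 25 November 2024.
Expiry of referenced patent RK-604983:
  Base: filing + 22 years → 26 January 2024.
  Examination Delay Credit: +623 days → 10 October 2025.
  Product Clearance Extension: 2096 days claimed exceeds the 1136-day cap, so +1136 days → 19 November 2028.
Terminal disclaimer: RK-332926 expires on the earlier of 25 November 2024 and 19 November 2028.

2024-11-25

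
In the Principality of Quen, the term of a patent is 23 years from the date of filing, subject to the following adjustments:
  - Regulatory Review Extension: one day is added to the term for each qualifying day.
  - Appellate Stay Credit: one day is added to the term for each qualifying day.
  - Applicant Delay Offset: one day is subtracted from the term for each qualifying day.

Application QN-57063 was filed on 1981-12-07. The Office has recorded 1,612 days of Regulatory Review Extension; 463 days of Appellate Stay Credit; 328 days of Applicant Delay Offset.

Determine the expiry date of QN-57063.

Base term: filing date + 23 years → 7 December 2004.
Regulatory Review Extension: +1612 days → 7 May 2009.
Appellate Stay Credit: +463 days → 13 August 2010.
Applicant Delay Offset: −328 days → 19 September 2009.

September 19, 2009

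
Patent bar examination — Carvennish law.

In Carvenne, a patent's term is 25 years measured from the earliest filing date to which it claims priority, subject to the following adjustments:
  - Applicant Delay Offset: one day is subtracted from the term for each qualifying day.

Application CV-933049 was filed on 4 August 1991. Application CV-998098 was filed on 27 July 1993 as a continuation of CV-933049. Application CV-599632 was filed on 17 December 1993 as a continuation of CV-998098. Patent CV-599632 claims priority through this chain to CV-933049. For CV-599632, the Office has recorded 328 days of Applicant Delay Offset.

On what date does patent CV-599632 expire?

Earliest priority filing: 4 August 1991.
Base term: 4 August 1991 + 25 years → 4 August 2016.
Applicant Delay Offset: −328 days → 11 September 2015.

2015-09-11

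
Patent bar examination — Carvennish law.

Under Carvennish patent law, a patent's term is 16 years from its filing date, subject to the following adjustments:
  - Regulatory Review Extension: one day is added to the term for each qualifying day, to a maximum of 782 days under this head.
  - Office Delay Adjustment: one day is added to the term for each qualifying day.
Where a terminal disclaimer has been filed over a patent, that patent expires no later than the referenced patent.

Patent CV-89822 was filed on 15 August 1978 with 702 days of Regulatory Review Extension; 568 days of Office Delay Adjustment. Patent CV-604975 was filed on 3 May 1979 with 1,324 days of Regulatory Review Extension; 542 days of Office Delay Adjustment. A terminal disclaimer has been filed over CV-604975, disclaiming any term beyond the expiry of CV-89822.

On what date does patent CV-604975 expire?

February 5, 1998

Natural term of CV-604975:
  Base: filing + 16 years → 3 May 1995.
  Regulatory Review Extension: 1324 days claimed exceeds the 782-day cap, so +782 days → 23 June 1997.
  Office Delay Adjustment: +542 days → 17 December 1998.
Expiry of referenced patent CV-89822:
  Base: filing + 16 years → 15 August 1994.
  Regulatory Review Extension: 702 days (within the 782-day cap) → +702 days → 17 July 1996.
  Office Delay Adjustment: +568 days → 5 February 1998.
Terminal disclaimer: CV-604975 expires on the earlier of 17 December 1998 and 5 February 1998.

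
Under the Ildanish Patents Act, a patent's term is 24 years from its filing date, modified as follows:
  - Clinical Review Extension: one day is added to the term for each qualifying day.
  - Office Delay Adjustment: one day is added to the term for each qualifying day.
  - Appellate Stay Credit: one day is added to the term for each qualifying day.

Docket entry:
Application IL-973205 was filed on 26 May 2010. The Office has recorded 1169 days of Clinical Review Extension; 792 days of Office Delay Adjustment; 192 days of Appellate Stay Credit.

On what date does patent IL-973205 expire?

April 17, 2040

Base term: filing date + 24 years → 26 May 2034.
Clinical Review Extension: +1169 days → 7 August 2037.
Office Delay Adjustment: +792 days → 8 October 2039.
Appellate Stay Credit: +192 days → 17 April 2040.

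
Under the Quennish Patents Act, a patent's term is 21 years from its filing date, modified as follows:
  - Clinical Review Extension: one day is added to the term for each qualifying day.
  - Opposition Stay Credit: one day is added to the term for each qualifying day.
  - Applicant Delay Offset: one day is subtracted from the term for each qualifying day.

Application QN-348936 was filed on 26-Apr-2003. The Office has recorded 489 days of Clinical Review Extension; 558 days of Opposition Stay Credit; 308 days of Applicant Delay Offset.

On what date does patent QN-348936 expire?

2026-05-05

Base term: filing date + 21 years → 26 April 2024.
Clinical Review Extension: +489 days → 28 August 2025.
Opposition Stay Credit: +558 days → 9 March 2027.
Applicant Delay Offset: −308 days → 5 May 2026.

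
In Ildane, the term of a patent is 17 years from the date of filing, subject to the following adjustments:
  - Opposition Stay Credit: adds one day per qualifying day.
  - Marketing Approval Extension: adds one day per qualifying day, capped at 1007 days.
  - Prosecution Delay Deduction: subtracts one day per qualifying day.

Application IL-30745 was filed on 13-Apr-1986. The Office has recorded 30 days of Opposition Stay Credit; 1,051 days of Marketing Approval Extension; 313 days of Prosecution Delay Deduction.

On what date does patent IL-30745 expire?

2005-04-06

Base term: filing date + 17 years → 13 April 2003.
Opposition Stay Credit: +30 days → 13 May 2003.
Marketing Approval Extension: 1051 days claimed exceeds the 1007-day cap, so +1007 days → 13 February 2006.
Prosecution Delay Deduction: −313 days → 6 April 2005.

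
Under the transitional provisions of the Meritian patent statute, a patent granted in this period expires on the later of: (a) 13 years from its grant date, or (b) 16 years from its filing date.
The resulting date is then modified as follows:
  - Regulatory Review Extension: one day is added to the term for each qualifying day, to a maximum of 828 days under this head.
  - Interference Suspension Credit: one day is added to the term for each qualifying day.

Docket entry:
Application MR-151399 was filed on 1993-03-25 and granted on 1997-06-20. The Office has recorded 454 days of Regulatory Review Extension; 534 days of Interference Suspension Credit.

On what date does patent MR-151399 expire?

(a) grant + 13 years → 20 June 2010.
(b) filing + 16 years → 25 March 2009.
Later of the two: 20 June 2010.
Regulatory Review Extension: 454 days (within the 828-day cap) → +454 days → 17 September 2011.
Interference Suspension Credit: +534 days → 4 March 2013.

March 4, 2013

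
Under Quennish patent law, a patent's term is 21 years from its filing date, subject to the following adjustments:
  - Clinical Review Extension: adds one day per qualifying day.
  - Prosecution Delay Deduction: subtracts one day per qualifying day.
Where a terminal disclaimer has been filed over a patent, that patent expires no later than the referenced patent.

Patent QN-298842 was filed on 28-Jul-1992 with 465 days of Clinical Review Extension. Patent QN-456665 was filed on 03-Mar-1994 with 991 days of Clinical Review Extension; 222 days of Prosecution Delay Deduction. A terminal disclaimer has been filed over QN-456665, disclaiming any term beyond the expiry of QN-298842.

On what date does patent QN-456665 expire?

2014-11-05

Natural term of QN-456665:
  Base: filing + 21 years → 3 March 2015.
  Clinical Review Extension: +991 days → 18 November 2017.
  Prosecution Delay Deduction: −222 days → 10 April 2017.
Expiry of referenced patent QN-298842:
  Base: filing + 21 years → 28 July 2013.
  Clinical Review Extension: +465 days → 5 November 2014.
Terminal disclaimer: QN-456665 expires on the earlier of 10 April 2017 and 5 November 2014.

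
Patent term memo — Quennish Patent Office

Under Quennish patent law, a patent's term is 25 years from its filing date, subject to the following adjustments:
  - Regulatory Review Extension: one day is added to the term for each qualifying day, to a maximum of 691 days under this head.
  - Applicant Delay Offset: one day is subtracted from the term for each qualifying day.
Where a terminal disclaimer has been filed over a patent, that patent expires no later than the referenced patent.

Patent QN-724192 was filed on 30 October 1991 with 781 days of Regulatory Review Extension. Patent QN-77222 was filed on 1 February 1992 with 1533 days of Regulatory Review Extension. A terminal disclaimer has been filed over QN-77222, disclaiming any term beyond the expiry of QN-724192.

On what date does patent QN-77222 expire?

Natural term of QN-77222:
  Base: filing + 25 years → 1 February 2017.
  Regulatory Review Extension: 1533 days claimed exceeds the 691-day cap, so +691 days → 24 December 2018.
Expiry of referenced patent QN-724192:
  Base: filing + 25 years → 30 October 2016.
  Regulatory Review Extension: 781 days claimed exceeds the 691-day cap, so +691 days → 21 September 2018.
Terminal disclaimer: QN-77222 expires on the earlier of 24 December 2018 and 21 September 2018.

September 21, 2018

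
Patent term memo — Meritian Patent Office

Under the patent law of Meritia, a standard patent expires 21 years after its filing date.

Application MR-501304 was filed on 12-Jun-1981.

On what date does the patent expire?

June 12, 2002

Filing date + 21 years → 12 June 2002.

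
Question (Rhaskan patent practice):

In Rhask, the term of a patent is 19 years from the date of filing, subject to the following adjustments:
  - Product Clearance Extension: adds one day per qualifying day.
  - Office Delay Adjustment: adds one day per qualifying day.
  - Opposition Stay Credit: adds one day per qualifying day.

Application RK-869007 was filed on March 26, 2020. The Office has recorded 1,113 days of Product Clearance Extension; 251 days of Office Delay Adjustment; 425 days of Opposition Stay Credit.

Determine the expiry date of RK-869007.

February 17, 2044

Base term: filing date + 19 years → 26 March 2039.
Product Clearance Extension: +1113 days → 12 April 2042.
Office Delay Adjustment: +251 days → 19 December 2042.
Opposition Stay Credit: +425 days → 17 February 2044.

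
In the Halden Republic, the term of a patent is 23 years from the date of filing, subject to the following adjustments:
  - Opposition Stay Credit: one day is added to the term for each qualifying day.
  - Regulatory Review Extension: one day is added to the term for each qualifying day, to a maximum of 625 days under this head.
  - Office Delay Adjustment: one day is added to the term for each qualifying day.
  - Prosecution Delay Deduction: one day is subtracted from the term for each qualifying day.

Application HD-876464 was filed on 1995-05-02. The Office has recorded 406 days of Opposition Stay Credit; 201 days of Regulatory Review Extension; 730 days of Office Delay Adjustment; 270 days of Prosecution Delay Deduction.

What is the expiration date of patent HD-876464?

Base term: filing date + 23 years → 2 May 2018.
Opposition Stay Credit: +406 days → 12 June 2019.
Regulatory Review Extension: 201 days (within the 625-day cap) → +201 days → 30 December 2019.
Office Delay Adjustment: +730 days → 29 December 2021.
Prosecution Delay Deduction: −270 days → 3 April 2021.

2021-04-03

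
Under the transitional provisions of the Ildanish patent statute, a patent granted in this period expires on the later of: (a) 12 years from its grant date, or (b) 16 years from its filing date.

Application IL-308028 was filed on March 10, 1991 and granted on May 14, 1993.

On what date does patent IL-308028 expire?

(a) grant + 12 years → 14 May 2005.
(b) filing + 16 years → 10 March 2007.
Later of the two: 10 March 2007.

March 10, 2007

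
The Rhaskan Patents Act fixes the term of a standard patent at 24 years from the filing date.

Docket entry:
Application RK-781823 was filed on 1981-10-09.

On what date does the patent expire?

Filing date + 24 years → 9 October 2005.

October 9, 2005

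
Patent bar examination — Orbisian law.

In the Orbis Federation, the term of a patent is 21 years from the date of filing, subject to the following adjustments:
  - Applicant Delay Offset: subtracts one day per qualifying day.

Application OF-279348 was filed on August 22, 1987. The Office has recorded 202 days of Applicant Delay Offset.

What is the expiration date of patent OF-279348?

2008-02-02

Base term: filing date + 21 years → 22 August 2008.
Applicant Delay Offset: −202 days → 2 February 2008.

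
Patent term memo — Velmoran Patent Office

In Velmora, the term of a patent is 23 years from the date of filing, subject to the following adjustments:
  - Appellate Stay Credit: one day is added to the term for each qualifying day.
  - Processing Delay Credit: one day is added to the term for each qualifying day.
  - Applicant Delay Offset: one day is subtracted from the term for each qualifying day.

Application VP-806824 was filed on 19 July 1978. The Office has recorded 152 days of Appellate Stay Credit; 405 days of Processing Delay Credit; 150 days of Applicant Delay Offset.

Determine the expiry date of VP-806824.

2002-08-30

Base term: filing date + 23 years → 19 July 2001.
Appellate Stay Credit: +152 days → 18 December 2001.
Processing Delay Credit: +405 days → 27 January 2003.
Applicant Delay Offset: −150 days → 30 August 2002.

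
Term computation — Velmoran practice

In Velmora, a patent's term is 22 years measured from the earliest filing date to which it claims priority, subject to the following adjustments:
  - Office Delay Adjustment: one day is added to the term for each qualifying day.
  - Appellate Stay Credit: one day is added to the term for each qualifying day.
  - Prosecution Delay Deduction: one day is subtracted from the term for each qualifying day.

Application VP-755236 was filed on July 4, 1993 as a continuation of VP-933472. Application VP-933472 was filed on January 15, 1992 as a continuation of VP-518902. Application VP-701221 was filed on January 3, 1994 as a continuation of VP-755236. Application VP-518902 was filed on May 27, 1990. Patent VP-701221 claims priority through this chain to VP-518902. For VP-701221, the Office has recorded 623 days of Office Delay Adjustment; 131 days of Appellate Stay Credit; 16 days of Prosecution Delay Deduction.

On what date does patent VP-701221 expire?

2014-06-04

Earliest priority filing: 27 May 1990.
Base term: 27 May 1990 + 22 years → 27 May 2012.
Office Delay Adjustment: +623 days → 9 February 2014.
Appellate Stay Credit: +131 days → 20 June 2014.
Prosecution Delay Deduction: −16 days → 4 June 2014.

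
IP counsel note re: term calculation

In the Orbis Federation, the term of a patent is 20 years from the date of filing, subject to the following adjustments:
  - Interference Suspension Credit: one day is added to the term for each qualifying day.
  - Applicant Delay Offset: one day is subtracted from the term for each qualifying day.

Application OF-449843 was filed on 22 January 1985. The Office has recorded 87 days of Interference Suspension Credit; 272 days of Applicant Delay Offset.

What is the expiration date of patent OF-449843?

Base term: filing date + 20 years → 22 January 2005.
Interference Suspension Credit: +87 days → 19 April 2005.
Applicant Delay Offset: −272 days → 21 July 2004.

July 21, 2004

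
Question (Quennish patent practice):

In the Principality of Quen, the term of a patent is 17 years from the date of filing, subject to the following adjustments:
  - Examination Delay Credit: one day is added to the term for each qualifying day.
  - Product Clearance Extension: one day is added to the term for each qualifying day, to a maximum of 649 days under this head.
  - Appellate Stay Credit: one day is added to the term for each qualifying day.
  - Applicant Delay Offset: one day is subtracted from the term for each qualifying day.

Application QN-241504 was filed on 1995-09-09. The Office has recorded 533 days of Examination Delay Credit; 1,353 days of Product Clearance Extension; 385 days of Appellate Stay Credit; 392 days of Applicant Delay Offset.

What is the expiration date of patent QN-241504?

2015-11-28

Base term: filing date + 17 years → 9 September 2012.
Examination Delay Credit: +533 days → 24 February 2014.
Product Clearance Extension: 1353 days claimed exceeds the 649-day cap, so +649 days → 5 December 2015.
Appellate Stay Credit: +385 days → 24 December 2016.
Applicant Delay Offset: −392 days → 28 November 2015.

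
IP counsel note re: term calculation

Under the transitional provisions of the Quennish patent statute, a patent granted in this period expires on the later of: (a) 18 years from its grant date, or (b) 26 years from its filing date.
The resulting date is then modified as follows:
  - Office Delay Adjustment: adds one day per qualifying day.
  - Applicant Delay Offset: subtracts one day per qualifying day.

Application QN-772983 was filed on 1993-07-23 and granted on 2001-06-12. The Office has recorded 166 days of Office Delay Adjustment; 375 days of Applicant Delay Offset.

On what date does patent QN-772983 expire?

(a) grant + 18 years → 12 June 2019.
(b) filing + 26 years → 23 July 2019.
Later of the two: 23 July 2019.
Office Delay Adjustment: +166 days → 5 January 2020.
Applicant Delay Offset: −375 days → 26 December 2018.

2018-12-26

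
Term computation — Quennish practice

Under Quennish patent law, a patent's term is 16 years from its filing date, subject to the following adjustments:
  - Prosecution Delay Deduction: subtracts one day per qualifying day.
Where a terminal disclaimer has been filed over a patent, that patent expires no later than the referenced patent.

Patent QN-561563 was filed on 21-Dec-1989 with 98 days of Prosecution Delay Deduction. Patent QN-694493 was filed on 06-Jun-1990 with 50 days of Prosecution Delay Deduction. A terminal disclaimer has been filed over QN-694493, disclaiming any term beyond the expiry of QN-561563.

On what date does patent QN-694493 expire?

Natural term of QN-694493:
  Base: filing + 16 years → 6 June 2006.
  Prosecution Delay Deduction: −50 days → 17 April 2006.
Expiry of referenced patent QN-561563:
  Base: filing + 16 years → 21 December 2005.
  Prosecution Delay Deduction: −98 days → 14 September 2005.
Terminal disclaimer: QN-694493 expires on the earlier of 17 April 2006 and 14 September 2005.

2005-09-14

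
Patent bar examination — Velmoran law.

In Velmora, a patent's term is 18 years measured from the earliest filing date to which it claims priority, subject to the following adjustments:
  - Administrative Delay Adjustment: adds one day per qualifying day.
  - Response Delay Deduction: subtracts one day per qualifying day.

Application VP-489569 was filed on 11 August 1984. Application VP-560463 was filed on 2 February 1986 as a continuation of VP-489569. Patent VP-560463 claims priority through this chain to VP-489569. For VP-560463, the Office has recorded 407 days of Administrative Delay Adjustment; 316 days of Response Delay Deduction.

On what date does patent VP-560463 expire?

2002-11-10

Earliest priority filing: 11 August 1984.
Base term: 11 August 1984 + 18 years → 11 August 2002.
Administrative Delay Adjustment: +407 days → 22 September 2003.
Response Delay Deduction: −316 days → 10 November 2002.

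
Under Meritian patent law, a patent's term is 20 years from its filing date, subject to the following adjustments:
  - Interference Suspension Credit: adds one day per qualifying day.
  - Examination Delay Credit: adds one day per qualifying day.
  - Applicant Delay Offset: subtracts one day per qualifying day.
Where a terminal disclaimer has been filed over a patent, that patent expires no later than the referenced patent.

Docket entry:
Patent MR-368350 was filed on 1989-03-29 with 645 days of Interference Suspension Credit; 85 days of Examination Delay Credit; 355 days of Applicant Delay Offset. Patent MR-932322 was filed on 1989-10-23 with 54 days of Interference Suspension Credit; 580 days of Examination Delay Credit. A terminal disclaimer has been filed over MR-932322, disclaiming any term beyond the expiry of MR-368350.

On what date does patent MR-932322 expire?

April 8, 2010

Natural term of MR-932322:
  Base: filing + 20 years → 23 October 2009.
  Interference Suspension Credit: +54 days → 16 December 2009.
  Examination Delay Credit: +580 days → 19 July 2011.
Expiry of referenced patent MR-368350:
  Base: filing + 20 years → 29 March 2009.
  Interference Suspension Credit: +645 days → 3 January 2011.
  Examination Delay Credit: +85 days → 29 March 2011.
  Applicant Delay Offset: −355 days → 8 April 2010.
Terminal disclaimer: MR-932322 expires on the earlier of 19 July 2011 and 8 April 2010.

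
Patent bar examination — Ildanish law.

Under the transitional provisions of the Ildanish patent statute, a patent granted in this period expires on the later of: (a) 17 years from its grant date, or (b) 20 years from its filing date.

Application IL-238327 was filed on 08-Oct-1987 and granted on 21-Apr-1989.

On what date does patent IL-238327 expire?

October 8, 2007

(a) grant + 17 years → 21 April 2006.
(b) filing + 20 years → 8 October 2007.
Later of the two: 8 October 2007.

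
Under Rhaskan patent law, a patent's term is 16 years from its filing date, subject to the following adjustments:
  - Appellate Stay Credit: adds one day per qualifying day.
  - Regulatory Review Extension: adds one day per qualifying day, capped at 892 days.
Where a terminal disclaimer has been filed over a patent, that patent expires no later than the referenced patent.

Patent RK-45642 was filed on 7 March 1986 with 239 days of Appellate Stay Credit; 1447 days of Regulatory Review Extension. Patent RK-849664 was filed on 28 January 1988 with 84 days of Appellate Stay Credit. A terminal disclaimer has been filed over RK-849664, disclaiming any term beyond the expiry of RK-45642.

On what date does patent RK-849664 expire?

2004-04-21

Natural term of RK-849664:
  Base: filing + 16 years → 28 January 2004.
  Appellate Stay Credit: +84 days → 21 April 2004.
Expiry of referenced patent RK-45642:
  Base: filing + 16 years → 7 March 2002.
  Appellate Stay Credit: +239 days → 1 November 2002.
  Regulatory Review Extension: 1447 days claimed exceeds the 892-day cap, so +892 days → 11 April 2005.
Terminal disclaimer: RK-849664 expires on the earlier of 21 April 2004 and 11 April 2005.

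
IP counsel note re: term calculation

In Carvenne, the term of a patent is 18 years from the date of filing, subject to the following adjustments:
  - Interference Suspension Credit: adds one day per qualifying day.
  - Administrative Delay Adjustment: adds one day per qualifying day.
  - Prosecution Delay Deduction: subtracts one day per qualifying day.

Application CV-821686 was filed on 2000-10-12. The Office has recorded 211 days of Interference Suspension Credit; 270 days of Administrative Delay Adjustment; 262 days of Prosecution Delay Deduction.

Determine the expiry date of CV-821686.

Base term: filing date + 18 years → 12 October 2018.
Interference Suspension Credit: +211 days → 11 May 2019.
Administrative Delay Adjustment: +270 days → 5 February 2020.
Prosecution Delay Deduction: −262 days → 19 May 2019.

2019-05-19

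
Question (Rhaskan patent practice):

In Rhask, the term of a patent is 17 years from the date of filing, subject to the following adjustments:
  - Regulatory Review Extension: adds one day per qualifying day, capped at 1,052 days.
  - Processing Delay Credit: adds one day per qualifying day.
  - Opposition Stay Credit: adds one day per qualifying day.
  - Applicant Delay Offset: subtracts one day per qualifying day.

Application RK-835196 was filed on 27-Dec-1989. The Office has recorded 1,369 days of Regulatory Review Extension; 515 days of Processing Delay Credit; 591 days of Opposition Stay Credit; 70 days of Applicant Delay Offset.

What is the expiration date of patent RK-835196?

Base term: filing date + 17 years → 27 December 2006.
Regulatory Review Extension: 1369 days claimed exceeds the 1052-day cap, so +1052 days → 13 November 2009.
Processing Delay Credit: +515 days → 12 April 2011.
Opposition Stay Credit: +591 days → 23 November 2012.
Applicant Delay Offset: −70 days → 14 September 2012.

2012-09-14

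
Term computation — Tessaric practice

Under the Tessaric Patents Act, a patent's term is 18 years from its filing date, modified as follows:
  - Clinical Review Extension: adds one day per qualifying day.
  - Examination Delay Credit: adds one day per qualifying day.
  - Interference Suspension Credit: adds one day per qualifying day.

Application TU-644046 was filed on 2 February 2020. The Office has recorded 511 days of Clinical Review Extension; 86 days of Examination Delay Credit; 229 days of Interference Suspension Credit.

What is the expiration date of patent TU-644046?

2040-05-08

Base term: filing date + 18 years → 2 February 2038.
Clinical Review Extension: +511 days → 28 June 2039.
Examination Delay Credit: +86 days → 22 September 2039.
Interference Suspension Credit: +229 days → 8 May 2040.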